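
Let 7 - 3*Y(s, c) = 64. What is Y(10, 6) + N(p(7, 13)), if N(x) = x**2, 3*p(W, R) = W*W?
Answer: 2230/9 ≈ 247.78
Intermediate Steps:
p(W, R) = W**2/3 (p(W, R) = (W*W)/3 = W**2/3)
Y(s, c) = -19 (Y(s, c) = 7/3 - 1/3*64 = 7/3 - 64/3 = -19)
Y(10, 6) + N(p(7, 13)) = -19 + ((1/3)*7**2)**2 = -19 + ((1/3)*49)**2 = -19 + (49/3)**2 = -19 + 2401/9 = 2230/9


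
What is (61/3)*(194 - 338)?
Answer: -2928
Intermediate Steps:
(61/3)*(194 - 338) = (61*(1/3))*(-144) = (61/3)*(-144) = -2928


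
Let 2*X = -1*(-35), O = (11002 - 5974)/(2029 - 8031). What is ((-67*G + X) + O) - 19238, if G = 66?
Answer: -141907313/6002 ≈ -23643.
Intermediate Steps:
O = -2514/3001 (O = 5028/(-6002) = 5028*(-1/6002) = -2514/3001 ≈ -0.83772)
X = 35/2 (X = (-1*(-35))/2 = (½)*35 = 35/2 ≈ 17.500)
((-67*G + X) + O) - 19238 = ((-67*66 + 35/2) - 2514/3001) - 19238 = ((-4422 + 35/2) - 2514/3001) - 19238 = (-8809/2 - 2514/3001) - 19238 = -26440837/6002 - 19238 = -141907313/6002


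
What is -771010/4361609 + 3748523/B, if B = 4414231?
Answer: 12946175410197/19253149657679 ≈ 0.67242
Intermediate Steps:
-771010/4361609 + 3748523/B = -771010/4361609 + 3748523/4414231 = 12946175410197/19253149657679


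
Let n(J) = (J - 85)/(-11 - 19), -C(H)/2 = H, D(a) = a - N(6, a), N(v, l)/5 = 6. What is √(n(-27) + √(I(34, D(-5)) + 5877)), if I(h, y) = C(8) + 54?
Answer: √(840 + 2925*√35)/15 ≈ 8.9801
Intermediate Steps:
N(v, l) = 30 (N(v, l) = 5*6 = 30)
D(a) = -30 + a (D(a) = a - 1*30 = a - 30 = -30 + a)
C(H) = -2*H
I(h, y) = 38 (I(h, y) = -2*8 + 54 = -16 + 54 = 38)
n(J) = 17/6 - J/30 (n(J) = (-85 + J)/(-30) = (-85 + J)*(-1/30) = 17/6 - J/30)
√(n(-27) + √(I(34, D(-5)) + 5877)) = √((17/6 - 1/30*(-27)) + √(38 + 5877)) = √((17/6 + 9/10) + √5915) = √(56/15 + 13*√35)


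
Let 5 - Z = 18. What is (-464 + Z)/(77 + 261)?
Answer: -477/338 ≈ -1.4112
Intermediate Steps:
Z = -13 (Z = 5 - 1*18 = 5 - 18 = -13)
(-464 + Z)/(77 + 261) = (-464 - 13)/(77 + 261) = -477/338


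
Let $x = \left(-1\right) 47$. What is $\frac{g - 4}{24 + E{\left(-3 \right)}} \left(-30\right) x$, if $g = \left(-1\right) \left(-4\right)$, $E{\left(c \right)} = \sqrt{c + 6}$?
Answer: $0$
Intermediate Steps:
$E{\left(c \right)} = \sqrt{6 + c}$
$g = 4$
$x = -47$
$\frac{g - 4}{24 + E{\left(-3 \right)}} \left(-30\right) x = \frac{4 - 4}{24 + \sqrt{6 - 3}} \left(-30\right) \left(-47\right) = \frac{0}{24 + \sqrt{3}} \left(-30\right) \left(-47\right) = 0 \left(-30\right) \left(-47\right) = 0 \left(-47\right) = 0$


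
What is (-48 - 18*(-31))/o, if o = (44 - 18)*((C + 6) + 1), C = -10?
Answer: -85/13 ≈ -6.5385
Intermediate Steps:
o = -78 (o = (44 - 18)*((-10 + 6) + 1) = 26*(-4 + 1) = 26*(-3) = -78)
(-48 - 18*(-31))/o = (-48 - 18*(-31))/(-78) = (-48 + 558)*(-1/78) = 510*(-1/78) = -85/13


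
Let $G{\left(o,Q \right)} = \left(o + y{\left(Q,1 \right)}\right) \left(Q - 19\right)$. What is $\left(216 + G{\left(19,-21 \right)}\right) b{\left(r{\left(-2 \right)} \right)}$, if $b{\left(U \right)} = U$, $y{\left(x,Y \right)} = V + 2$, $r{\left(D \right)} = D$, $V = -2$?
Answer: $1088$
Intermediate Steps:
$y{\left(x,Y \right)} = 0$ ($y{\left(x,Y \right)} = -2 + 2 = 0$)
$G{\left(o,Q \right)} = o \left(-19 + Q\right)$ ($G{\left(o,Q \right)} = \left(o + 0\right) \left(Q - 19\right) = o \left(-19 + Q\right)$)
$\left(216 + G{\left(19,-21 \right)}\right) b{\left(r{\left(-2 \right)} \right)} = \left(216 + 19 \left(-19 - 21\right)\right) \left(-2\right) = \left(216 + 19 \left(-40\right)\right) \left(-2\right) = \left(216 - 760\right) \left(-2\right) = \left(-544\right) \left(-2\right) = 1088$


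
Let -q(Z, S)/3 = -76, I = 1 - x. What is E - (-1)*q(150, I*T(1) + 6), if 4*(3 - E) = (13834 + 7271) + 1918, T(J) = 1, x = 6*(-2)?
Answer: -22099/4 ≈ -5524.8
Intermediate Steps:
x = -12
I = 13 (I = 1 - 1*(-12) = 1 + 12 = 13)
E = -23011/4 (E = 3 - ((13834 + 7271) + 1918)/4 = 3 - (21105 + 1918)/4 = 3 - ¼*23023 = 3 - 23023/4 = -23011/4 ≈ -5752.8)
q(Z, S) = 228 (q(Z, S) = -3*(-76) = 228)
E - (-1)*q(150, I*T(1) + 6) = -23011/4 - (-1)*228 = -23011/4 - 1*(-228) = -23011/4 + 228 = -22099/4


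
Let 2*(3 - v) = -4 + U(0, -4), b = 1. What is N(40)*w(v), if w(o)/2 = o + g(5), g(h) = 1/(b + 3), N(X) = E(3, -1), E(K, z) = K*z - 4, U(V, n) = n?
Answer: -203/2 ≈ -101.50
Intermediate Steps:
E(K, z) = -4 + K*z
N(X) = -7 (N(X) = -4 + 3*(-1) = -4 - 3 = -7)
g(h) = ¼ (g(h) = 1/(1 + 3) = 1/4 = ¼)
v = 7 (v = 3 - (-4 - 4)/2 = 3 - ½*(-8) = 3 + 4 = 7)
w(o) = ½ + 2*o (w(o) = 2*(o + ¼) = 2*(¼ + o) = ½ + 2*o)
N(40)*w(v) = -7*(½ + 2*7) = -7*(½ + 14) = -7*29/2 = -203/2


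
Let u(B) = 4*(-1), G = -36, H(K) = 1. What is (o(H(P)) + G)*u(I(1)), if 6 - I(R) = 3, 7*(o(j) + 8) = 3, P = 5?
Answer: 1220/7 ≈ 174.29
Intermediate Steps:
o(j) = -53/7 (o(j) = -8 + (⅐)*3 = -8 + 3/7 = -53/7)
I(R) = 3 (I(R) = 6 - 1*3 = 6 - 3 = 3)
u(B) = -4
(o(H(P)) + G)*u(I(1)) = (-53/7 - 36)*(-4) = -305/7*(-4) = 1220/7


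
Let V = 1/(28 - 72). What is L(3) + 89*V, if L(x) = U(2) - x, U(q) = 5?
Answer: -1/44 ≈ -0.022727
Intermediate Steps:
L(x) = 5 - x
V = -1/44 (V = 1/(-44) = -1/44 ≈ -0.022727)
L(3) + 89*V = (5 - 1*3) + 89*(-1/44) = (5 - 3) - 89/44 = 2 - 89/44 = -1/44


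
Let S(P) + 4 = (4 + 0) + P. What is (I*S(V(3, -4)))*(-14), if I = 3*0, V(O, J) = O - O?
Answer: 0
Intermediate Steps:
V(O, J) = 0
S(P) = P (S(P) = -4 + ((4 + 0) + P) = -4 + (4 + P) = P)
I = 0
(I*S(V(3, -4)))*(-14) = (0*0)*(-14) = 0*(-14) = 0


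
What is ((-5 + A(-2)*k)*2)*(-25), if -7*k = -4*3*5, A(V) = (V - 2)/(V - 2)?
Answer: -1250/7 ≈ -178.57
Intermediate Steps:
A(V) = 1 (A(V) = (-2 + V)/(-2 + V) = 1)
k = 60/7 (k = -(-4*3)*5/7 = -(-12)*5/7 = -1/7*(-60) = 60/7 ≈ 8.5714)
((-5 + A(-2)*k)*2)*(-25) = ((-5 + 1*(60/7))*2)*(-25) = ((-5 + 60/7)*2)*(-25) = ((25/7)*2)*(-25) = (50/7)*(-25) = -1250/7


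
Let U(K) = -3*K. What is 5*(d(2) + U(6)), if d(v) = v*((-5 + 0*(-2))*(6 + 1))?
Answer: -440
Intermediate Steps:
d(v) = -35*v (d(v) = v*((-5 + 0)*7) = v*(-5*7) = v*(-35) = -35*v)
5*(d(2) + U(6)) = 5*(-35*2 - 3*6) = 5*(-70 - 18) = 5*(-88) = -440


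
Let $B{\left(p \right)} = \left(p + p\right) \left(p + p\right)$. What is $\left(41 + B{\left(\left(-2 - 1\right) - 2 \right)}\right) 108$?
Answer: $15228$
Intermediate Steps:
$B{\left(p \right)} = 4 p^{2}$ ($B{\left(p \right)} = 2 p 2 p = 4 p^{2}$)
$\left(41 + B{\left(\left(-2 - 1\right) - 2 \right)}\right) 108 = \left(41 + 4 \left(\left(-2 - 1\right) - 2\right)^{2}\right) 108 = \left(41 + 4 \left(-3 - 2\right)^{2}\right) 108 = \left(41 + 4 \left(-5\right)^{2}\right) 108 = \left(41 + 4 \cdot 25\right) 108 = \left(41 + 100\right) 108 = 141 \cdot 108 = 15228$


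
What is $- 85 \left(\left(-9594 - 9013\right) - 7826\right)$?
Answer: $2246805$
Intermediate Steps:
$- 85 \left(\left(-9594 - 9013\right) - 7826\right) = - 85 \left(-18607 - 7826\right) = \left(-85\right) \left(-26433\right) = 2246805$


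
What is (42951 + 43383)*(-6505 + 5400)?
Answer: -95399070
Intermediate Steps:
(42951 + 43383)*(-6505 + 5400) = 86334*(-1105) = -95399070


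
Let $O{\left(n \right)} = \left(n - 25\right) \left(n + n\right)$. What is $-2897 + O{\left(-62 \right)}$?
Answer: $7891$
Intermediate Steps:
$O{\left(n \right)} = 2 n \left(-25 + n\right)$ ($O{\left(n \right)} = \left(-25 + n\right) 2 n = 2 n \left(-25 + n\right)$)
$-2897 + O{\left(-62 \right)} = -2897 + 2 \left(-62\right) \left(-25 - 62\right) = -2897 + 2 \left(-62\right) \left(-87\right) = -2897 + 10788 = 7891$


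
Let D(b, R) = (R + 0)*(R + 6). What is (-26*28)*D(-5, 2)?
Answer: -11648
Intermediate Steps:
D(b, R) = R*(6 + R)
(-26*28)*D(-5, 2) = (-26*28)*(2*(6 + 2)) = -1456*8 = -728*16 = -11648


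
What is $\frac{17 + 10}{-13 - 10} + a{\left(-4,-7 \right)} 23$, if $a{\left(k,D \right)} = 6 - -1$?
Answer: $\frac{3676}{23} \approx 159.83$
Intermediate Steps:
$a{\left(k,D \right)} = 7$ ($a{\left(k,D \right)} = 6 + 1 = 7$)
$\frac{17 + 10}{-13 - 10} + a{\left(-4,-7 \right)} 23 = \frac{17 + 10}{-13 - 10} + 7 \cdot 23 = \frac{27}{-23} + 161 = 27 \left(- \frac{1}{23}\right) + 161 = - \frac{27}{23} + 161 = \frac{3676}{23}$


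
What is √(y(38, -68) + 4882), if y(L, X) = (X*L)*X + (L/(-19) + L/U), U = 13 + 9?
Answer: √21851841/11 ≈ 424.96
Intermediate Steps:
U = 22
y(L, X) = -3*L/418 + L*X² (y(L, X) = (X*L)*X + (L/(-19) + L/22) = (L*X)*X + (L*(-1/19) + L*(1/22)) = L*X² + (-L/19 + L/22) = L*X² - 3*L/418 = -3*L/418 + L*X²)
√(y(38, -68) + 4882) = √((1/418)*38*(-3 + 418*(-68)²) + 4882) = √((1/418)*38*(-3 + 418*4624) + 4882) = √((1/418)*38*(-3 + 1932832) + 4882) = √((1/418)*38*1932829 + 4882) = √(1932829/11 + 4882) = √(1986531/11) = √21851841/11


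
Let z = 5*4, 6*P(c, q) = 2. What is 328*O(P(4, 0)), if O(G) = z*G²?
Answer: 6560/9 ≈ 728.89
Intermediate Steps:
P(c, q) = ⅓ (P(c, q) = (⅙)*2 = ⅓)
z = 20
O(G) = 20*G²
328*O(P(4, 0)) = 328*(20*(⅓)²) = 328*(20*(⅑)) = 328*(20/9) = 6560/9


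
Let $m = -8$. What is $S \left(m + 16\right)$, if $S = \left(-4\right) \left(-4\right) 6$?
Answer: $768$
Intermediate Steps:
$S = 96$ ($S = 16 \cdot 6 = 96$)
$S \left(m + 16\right) = 96 \left(-8 + 16\right) = 96 \cdot 8 = 768$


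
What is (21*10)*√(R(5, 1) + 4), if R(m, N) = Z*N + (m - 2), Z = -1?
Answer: 210*√6 ≈ 514.39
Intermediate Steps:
R(m, N) = -2 + m - N (R(m, N) = -N + (m - 2) = -N + (-2 + m) = -2 + m - N)
(21*10)*√(R(5, 1) + 4) = (21*10)*√((-2 + 5 - 1*1) + 4) = 210*√((-2 + 5 - 1) + 4) = 210*√(2 + 4) = 210*√6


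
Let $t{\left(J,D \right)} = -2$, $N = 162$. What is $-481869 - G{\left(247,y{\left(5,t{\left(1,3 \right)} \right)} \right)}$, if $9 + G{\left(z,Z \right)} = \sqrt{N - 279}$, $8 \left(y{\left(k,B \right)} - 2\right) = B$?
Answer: $-481860 - 3 i \sqrt{13} \approx -4.8186 \cdot 10^{5} - 10.817 i$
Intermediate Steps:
$y{\left(k,B \right)} = 2 + \frac{B}{8}$
$G{\left(z,Z \right)} = -9 + 3 i \sqrt{13}$ ($G{\left(z,Z \right)} = -9 + \sqrt{162 - 279} = -9 + \sqrt{-117} = -9 + 3 i \sqrt{13}$)
$-481869 - G{\left(247,y{\left(5,t{\left(1,3 \right)} \right)} \right)} = -481869 - \left(-9 + 3 i \sqrt{13}\right) = -481869 + \left(9 - 3 i \sqrt{13}\right) = -481860 - 3 i \sqrt{13}$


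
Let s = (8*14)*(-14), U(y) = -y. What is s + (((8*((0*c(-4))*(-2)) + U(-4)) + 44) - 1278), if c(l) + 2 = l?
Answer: -2798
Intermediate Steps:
c(l) = -2 + l
s = -1568 (s = 112*(-14) = -1568)
s + (((8*((0*c(-4))*(-2)) + U(-4)) + 44) - 1278) = -1568 + (((8*((0*(-2 - 4))*(-2)) - 1*(-4)) + 44) - 1278) = -1568 + (((8*((0*(-6))*(-2)) + 4) + 44) - 1278) = -1568 + (((8*(0*(-2)) + 4) + 44) - 1278) = -1568 + (((8*0 + 4) + 44) - 1278) = -1568 + (((0 + 4) + 44) - 1278) = -1568 + ((4 + 44) - 1278) = -1568 + (48 - 1278) = -1568 - 1230 = -2798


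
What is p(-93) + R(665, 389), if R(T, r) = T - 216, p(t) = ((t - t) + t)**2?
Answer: 9098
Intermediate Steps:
p(t) = t**2 (p(t) = (0 + t)**2 = t**2)
R(T, r) = -216 + T
p(-93) + R(665, 389) = (-93)**2 + (-216 + 665) = 8649 + 449 = 9098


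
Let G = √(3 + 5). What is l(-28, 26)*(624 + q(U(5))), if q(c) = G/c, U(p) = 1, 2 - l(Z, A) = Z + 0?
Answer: 18720 + 60*√2 ≈ 18805.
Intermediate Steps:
l(Z, A) = 2 - Z (l(Z, A) = 2 - (Z + 0) = 2 - Z)
G = 2*√2 (G = √8 = 2*√2 ≈ 2.8284)
q(c) = 2*√2/c (q(c) = (2*√2)/c = 2*√2/c)
l(-28, 26)*(624 + q(U(5))) = (2 - 1*(-28))*(624 + 2*√2/1) = (2 + 28)*(624 + 2*√2*1) = 30*(624 + 2*√2) = 18720 + 60*√2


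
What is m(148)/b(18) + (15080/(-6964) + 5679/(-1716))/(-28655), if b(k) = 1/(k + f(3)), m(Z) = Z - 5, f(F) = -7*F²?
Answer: -183630049398947/28536139060 ≈ -6435.0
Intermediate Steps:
m(Z) = -5 + Z
b(k) = 1/(-63 + k) (b(k) = 1/(k - 7*3²) = 1/(k - 7*9) = 1/(k - 63) = 1/(-63 + k))
m(148)/b(18) + (15080/(-6964) + 5679/(-1716))/(-28655) = (-5 + 148)/(1/(-63 + 18)) + (15080/(-6964) + 5679/(-1716))/(-28655) = 143/(1/(-45)) + (15080*(-1/6964) + 5679*(-1/1716))*(-1/28655) = 143/(-1/45) + (-3770/1741 - 1893/572)*(-1/28655) = 143*(-45) - 5452153/995852*(-1/28655) = -6435 + 5452153/28536139060 = -183630049398947/28536139060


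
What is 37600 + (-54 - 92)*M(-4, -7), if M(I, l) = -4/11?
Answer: 414184/11 ≈ 37653.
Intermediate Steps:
M(I, l) = -4/11 (M(I, l) = -4*1/11 = -4/11)
37600 + (-54 - 92)*M(-4, -7) = 37600 + (-54 - 92)*(-4/11) = 37600 - 146*(-4/11) = 37600 + 584/11 = 414184/11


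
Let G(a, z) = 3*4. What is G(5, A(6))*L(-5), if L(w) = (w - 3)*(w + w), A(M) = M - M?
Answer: 960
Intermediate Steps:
A(M) = 0
L(w) = 2*w*(-3 + w) (L(w) = (-3 + w)*(2*w) = 2*w*(-3 + w))
G(a, z) = 12
G(5, A(6))*L(-5) = 12*(2*(-5)*(-3 - 5)) = 12*(2*(-5)*(-8)) = 12*80 = 960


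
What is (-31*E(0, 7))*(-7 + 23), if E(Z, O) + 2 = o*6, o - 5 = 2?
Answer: -19840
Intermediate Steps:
o = 7 (o = 5 + 2 = 7)
E(Z, O) = 40 (E(Z, O) = -2 + 7*6 = -2 + 42 = 40)
(-31*E(0, 7))*(-7 + 23) = (-31*40)*(-7 + 23) = -1240*16 = -19840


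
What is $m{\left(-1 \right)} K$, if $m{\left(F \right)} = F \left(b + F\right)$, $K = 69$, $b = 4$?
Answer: $-207$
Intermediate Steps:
$m{\left(F \right)} = F \left(4 + F\right)$
$m{\left(-1 \right)} K = - (4 - 1) 69 = \left(-1\right) 3 \cdot 69 = \left(-3\right) 69 = -207$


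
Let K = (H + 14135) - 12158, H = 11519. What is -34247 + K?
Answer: -20751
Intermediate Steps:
K = 13496 (K = (11519 + 14135) - 12158 = 25654 - 12158 = 13496)
-34247 + K = -34247 + 13496 = -20751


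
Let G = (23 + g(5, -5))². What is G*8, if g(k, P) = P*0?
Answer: 4232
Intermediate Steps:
g(k, P) = 0
G = 529 (G = (23 + 0)² = 23² = 529)
G*8 = 529*8 = 4232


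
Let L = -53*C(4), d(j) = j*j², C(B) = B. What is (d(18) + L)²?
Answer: 31584400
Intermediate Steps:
d(j) = j³
L = -212 (L = -53*4 = -212)
(d(18) + L)² = (18³ - 212)² = (5832 - 212)² = 5620² = 31584400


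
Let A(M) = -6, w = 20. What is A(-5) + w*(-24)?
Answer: -486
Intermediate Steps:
A(-5) + w*(-24) = -6 + 20*(-24) = -6 - 480 = -486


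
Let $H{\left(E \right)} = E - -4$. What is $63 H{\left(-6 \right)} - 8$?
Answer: $-134$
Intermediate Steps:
$H{\left(E \right)} = 4 + E$ ($H{\left(E \right)} = E + 4 = 4 + E$)
$63 H{\left(-6 \right)} - 8 = 63 \left(4 - 6\right) - 8 = 63 \left(-2\right) - 8 = -126 - 8 = -134$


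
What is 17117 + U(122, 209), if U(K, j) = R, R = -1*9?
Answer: 17108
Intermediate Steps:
R = -9
U(K, j) = -9
17117 + U(122, 209) = 17117 - 9 = 17108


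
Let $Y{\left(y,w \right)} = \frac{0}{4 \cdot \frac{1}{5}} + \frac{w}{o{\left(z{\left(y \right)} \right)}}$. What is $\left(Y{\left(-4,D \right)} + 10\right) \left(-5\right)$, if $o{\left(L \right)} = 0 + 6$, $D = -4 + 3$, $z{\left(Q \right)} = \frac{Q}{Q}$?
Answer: $- \frac{295}{6} \approx -49.167$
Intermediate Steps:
$z{\left(Q \right)} = 1$
$D = -1$
$o{\left(L \right)} = 6$
$Y{\left(y,w \right)} = \frac{w}{6}$ ($Y{\left(y,w \right)} = \frac{0}{4 \cdot \frac{1}{5}} + \frac{w}{6} = \frac{0}{4 \cdot \frac{1}{5}} + w \frac{1}{6} = \frac{0}{\frac{4}{5}} + \frac{w}{6} = 0 \cdot \frac{5}{4} + \frac{w}{6} = 0 + \frac{w}{6} = \frac{w}{6}$)
$\left(Y{\left(-4,D \right)} + 10\right) \left(-5\right) = \left(\frac{1}{6} \left(-1\right) + 10\right) \left(-5\right) = \left(- \frac{1}{6} + 10\right) \left(-5\right) = \frac{59}{6} \left(-5\right) = - \frac{295}{6}$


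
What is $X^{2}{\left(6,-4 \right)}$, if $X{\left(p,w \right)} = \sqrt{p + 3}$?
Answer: $9$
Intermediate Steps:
$X{\left(p,w \right)} = \sqrt{3 + p}$
$X^{2}{\left(6,-4 \right)} = \left(\sqrt{3 + 6}\right)^{2} = \left(\sqrt{9}\right)^{2} = 3^{2} = 9$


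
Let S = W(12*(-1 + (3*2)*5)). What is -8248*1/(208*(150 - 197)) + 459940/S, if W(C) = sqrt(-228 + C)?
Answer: 1031/1222 + 22997*sqrt(30)/3 ≈ 41987.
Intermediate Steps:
S = 2*sqrt(30) (S = sqrt(-228 + 12*(-1 + (3*2)*5)) = sqrt(-228 + 12*(-1 + 6*5)) = sqrt(-228 + 12*(-1 + 30)) = sqrt(-228 + 12*29) = sqrt(-228 + 348) = sqrt(120) = 2*sqrt(30) ≈ 10.954)
-8248*1/(208*(150 - 197)) + 459940/S = -8248*1/(208*(150 - 197)) + 459940/((2*sqrt(30))) = -8248/((-47*208)) + 459940*(sqrt(30)/60) = -8248/(-9776) + 22997*sqrt(30)/3 = -8248*(-1/9776) + 22997*sqrt(30)/3 = 1031/1222 + 22997*sqrt(30)/3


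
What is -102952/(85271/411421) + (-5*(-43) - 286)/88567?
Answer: -3751398308337305/7552196657 ≈ -4.9673e+5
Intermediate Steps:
-102952/(85271/411421) + (-5*(-43) - 286)/88567 = -102952/(85271*(1/411421)) + (215 - 286)*(1/88567) = -102952/85271/411421 - 71*1/88567 = -102952*411421/85271 - 71/88567 = -42356614792/85271 - 71/88567 = -3751398308337305/7552196657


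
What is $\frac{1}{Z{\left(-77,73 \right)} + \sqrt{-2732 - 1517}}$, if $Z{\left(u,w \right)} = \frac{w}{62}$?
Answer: $\frac{4526}{16338485} - \frac{3844 i \sqrt{4249}}{16338485} \approx 0.00027701 - 0.015336 i$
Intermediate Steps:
$Z{\left(u,w \right)} = \frac{w}{62}$ ($Z{\left(u,w \right)} = w \frac{1}{62} = \frac{w}{62}$)
$\frac{1}{Z{\left(-77,73 \right)} + \sqrt{-2732 - 1517}} = \frac{1}{\frac{1}{62} \cdot 73 + \sqrt{-2732 - 1517}} = \frac{1}{\frac{73}{62} + \sqrt{-4249}} = \frac{1}{\frac{73}{62} + i \sqrt{4249}}$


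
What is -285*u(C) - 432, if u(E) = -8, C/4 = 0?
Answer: 1848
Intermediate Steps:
C = 0 (C = 4*0 = 0)
-285*u(C) - 432 = -285*(-8) - 432 = 2280 - 432 = 1848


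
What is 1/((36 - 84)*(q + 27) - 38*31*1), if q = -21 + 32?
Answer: -1/3002 ≈ -0.00033311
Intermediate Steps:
q = 11
1/((36 - 84)*(q + 27) - 38*31*1) = 1/((36 - 84)*(11 + 27) - 38*31*1) = 1/(-48*38 - 1178*1) = 1/(-1824 - 1178) = 1/(-3002) = -1/3002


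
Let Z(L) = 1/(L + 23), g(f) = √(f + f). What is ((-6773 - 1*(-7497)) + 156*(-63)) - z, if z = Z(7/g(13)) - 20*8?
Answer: -122578118/13705 + 7*√26/13705 ≈ -8944.0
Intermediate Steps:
g(f) = √2*√f (g(f) = √(2*f) = √2*√f)
Z(L) = 1/(23 + L)
z = -160 + 1/(23 + 7*√26/26) (z = 1/(23 + 7/((√2*√13))) - 20*8 = 1/(23 + 7/(√26)) - 160 = 1/(23 + 7*(√26/26)) - 160 = 1/(23 + 7*√26/26) - 160 = -160 + 1/(23 + 7*√26/26) ≈ -159.96)
((-6773 - 1*(-7497)) + 156*(-63)) - z = ((-6773 - 1*(-7497)) + 156*(-63)) - (-2192202/13705 - 7*√26/13705) = ((-6773 + 7497) - 9828) + (2192202/13705 + 7*√26/13705) = (724 - 9828) + (2192202/13705 + 7*√26/13705) = -9104 + (2192202/13705 + 7*√26/13705) = -122578118/13705 + 7*√26/13705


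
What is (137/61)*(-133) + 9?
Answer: -17672/61 ≈ -289.71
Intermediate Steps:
(137/61)*(-133) + 9 = -18221/61 + 9 = -17672/61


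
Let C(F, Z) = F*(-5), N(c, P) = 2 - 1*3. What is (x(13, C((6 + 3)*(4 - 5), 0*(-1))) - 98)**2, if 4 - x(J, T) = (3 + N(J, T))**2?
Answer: 9604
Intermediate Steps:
N(c, P) = -1 (N(c, P) = 2 - 3 = -1)
C(F, Z) = -5*F
x(J, T) = 0 (x(J, T) = 4 - (3 - 1)**2 = 4 - 1*2**2 = 4 - 1*4 = 4 - 4 = 0)
(x(13, C((6 + 3)*(4 - 5), 0*(-1))) - 98)**2 = (0 - 98)**2 = (-98)**2 = 9604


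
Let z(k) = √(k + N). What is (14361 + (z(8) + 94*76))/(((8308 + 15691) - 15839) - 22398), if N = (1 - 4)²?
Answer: -21505/14238 - √17/14238 ≈ -1.5107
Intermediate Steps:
N = 9 (N = (-3)² = 9)
z(k) = √(9 + k) (z(k) = √(k + 9) = √(9 + k))
(14361 + (z(8) + 94*76))/(((8308 + 15691) - 15839) - 22398) = (14361 + (√(9 + 8) + 94*76))/(((8308 + 15691) - 15839) - 22398) = (14361 + (√17 + 7144))/((23999 - 15839) - 22398) = (14361 + (7144 + √17))/(8160 - 22398) = (21505 + √17)/(-14238) = (21505 + √17)*(-1/14238) = -21505/14238 - √17/14238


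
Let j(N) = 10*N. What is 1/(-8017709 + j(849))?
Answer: -1/8009219 ≈ -1.2486e-7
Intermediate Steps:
1/(-8017709 + j(849)) = 1/(-8017709 + 10*849) = 1/(-8017709 + 8490) = 1/(-8009219) = -1/8009219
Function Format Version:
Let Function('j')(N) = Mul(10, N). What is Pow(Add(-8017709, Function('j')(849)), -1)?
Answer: Rational(-1, 8009219) ≈ -1.2486e-7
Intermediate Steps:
Pow(Add(-8017709, Function('j')(849)), -1) = Pow(Add(-8017709, Mul(10, 849)), -1) = Pow(Add(-8017709, 8490), -1) = Pow(-8009219, -1) = Rational(-1, 8009219)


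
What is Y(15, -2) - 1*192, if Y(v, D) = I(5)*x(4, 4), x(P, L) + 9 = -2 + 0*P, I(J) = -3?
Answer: -159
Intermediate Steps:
x(P, L) = -11 (x(P, L) = -9 + (-2 + 0*P) = -9 + (-2 + 0) = -9 - 2 = -11)
Y(v, D) = 33 (Y(v, D) = -3*(-11) = 33)
Y(15, -2) - 1*192 = 33 - 1*192 = 33 - 192 = -159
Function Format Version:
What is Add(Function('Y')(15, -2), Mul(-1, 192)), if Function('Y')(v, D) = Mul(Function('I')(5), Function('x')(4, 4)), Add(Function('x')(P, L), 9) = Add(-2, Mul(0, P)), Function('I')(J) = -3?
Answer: -159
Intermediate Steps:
Function('x')(P, L) = -11 (Function('x')(P, L) = Add(-9, Add(-2, Mul(0, P))) = Add(-9, Add(-2, 0)) = Add(-9, -2) = -11)
Function('Y')(v, D) = 33 (Function('Y')(v, D) = Mul(-3, -11) = 33)
Add(Function('Y')(15, -2), Mul(-1, 192)) = Add(33, Mul(-1, 192)) = Add(33, -192) = -159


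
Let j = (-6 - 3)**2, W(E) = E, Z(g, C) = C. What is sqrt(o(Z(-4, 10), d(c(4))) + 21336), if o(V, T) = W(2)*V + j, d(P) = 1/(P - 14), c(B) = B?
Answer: sqrt(21437) ≈ 146.41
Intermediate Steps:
j = 81 (j = (-9)**2 = 81)
d(P) = 1/(-14 + P)
o(V, T) = 81 + 2*V (o(V, T) = 2*V + 81 = 81 + 2*V)
sqrt(o(Z(-4, 10), d(c(4))) + 21336) = sqrt((81 + 2*10) + 21336) = sqrt((81 + 20) + 21336) = sqrt(101 + 21336) = sqrt(21437)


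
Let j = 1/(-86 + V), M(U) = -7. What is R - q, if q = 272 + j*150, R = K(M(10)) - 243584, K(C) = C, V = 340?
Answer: -30970676/127 ≈ -2.4386e+5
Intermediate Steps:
j = 1/254 (j = 1/(-86 + 340) = 1/254 ≈ 0.0039370)
R = -243591 (R = -7 - 243584 = -243591)
q = 34619/127 (q = 272 + (1/254)*150 = 272 + 75/127 = 34619/127 ≈ 272.59)
R - q = -243591 - 1*34619/127 = -243591 - 34619/127 = -30970676/127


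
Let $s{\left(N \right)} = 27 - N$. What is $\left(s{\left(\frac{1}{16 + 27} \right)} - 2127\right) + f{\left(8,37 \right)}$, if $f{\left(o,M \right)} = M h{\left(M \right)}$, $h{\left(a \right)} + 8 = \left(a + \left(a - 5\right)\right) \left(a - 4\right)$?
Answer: $\frac{3519678}{43} \approx 81853.0$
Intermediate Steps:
$h{\left(a \right)} = -8 + \left(-5 + 2 a\right) \left(-4 + a\right)$ ($h{\left(a \right)} = -8 + \left(a + \left(a - 5\right)\right) \left(a - 4\right) = -8 + \left(a + \left(-5 + a\right)\right) \left(-4 + a\right) = -8 + \left(-5 + 2 a\right) \left(-4 + a\right)$)
$f{\left(o,M \right)} = M \left(12 - 13 M + 2 M^{2}\right)$
$\left(s{\left(\frac{1}{16 + 27} \right)} - 2127\right) + f{\left(8,37 \right)} = \left(\left(27 - \frac{1}{16 + 27}\right) - 2127\right) + 37 \left(12 - 481 + 2 \cdot 37^{2}\right) = \left(\left(27 - \frac{1}{43}\right) - 2127\right) + 37 \left(12 - 481 + 2 \cdot 1369\right) = \left(\left(27 - \frac{1}{43}\right) - 2127\right) + 37 \left(12 - 481 + 2738\right) = \left(\left(27 - \frac{1}{43}\right) - 2127\right) + 37 \cdot 2269 = \left(\frac{1160}{43} - 2127\right) + 83953 = - \frac{90301}{43} + 83953 = \frac{3519678}{43}$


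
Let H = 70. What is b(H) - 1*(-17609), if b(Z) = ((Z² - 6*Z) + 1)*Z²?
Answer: 21974509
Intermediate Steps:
b(Z) = Z²*(1 + Z² - 6*Z) (b(Z) = (1 + Z² - 6*Z)*Z² = Z²*(1 + Z² - 6*Z))
b(H) - 1*(-17609) = 70²*(1 + 70² - 6*70) - 1*(-17609) = 4900*(1 + 4900 - 420) + 17609 = 4900*4481 + 17609 = 21956900 + 17609 = 21974509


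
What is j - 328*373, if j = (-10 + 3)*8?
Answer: -122400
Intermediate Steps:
j = -56 (j = -7*8 = -56)
j - 328*373 = -56 - 328*373 = -56 - 122344 = -122400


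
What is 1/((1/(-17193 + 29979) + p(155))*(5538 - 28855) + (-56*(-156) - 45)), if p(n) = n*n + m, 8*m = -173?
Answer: -51144/28624171923451 ≈ -1.7867e-9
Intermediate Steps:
m = -173/8 (m = (1/8)*(-173) = -173/8 ≈ -21.625)
p(n) = -173/8 + n**2 (p(n) = n*n - 173/8 = n**2 - 173/8 = -173/8 + n**2)
1/((1/(-17193 + 29979) + p(155))*(5538 - 28855) + (-56*(-156) - 45)) = 1/((1/(-17193 + 29979) + (-173/8 + 155**2))*(5538 - 28855) + (-56*(-156) - 45)) = 1/((1/12786 + (-173/8 + 24025))*(-23317) + (8736 - 45)) = 1/((1/12786 + 192027/8)*(-23317) + 8691) = 1/((1227628615/51144)*(-23317) + 8691) = 1/(-28624616415955/51144 + 8691) = 1/(-28624171923451/51144) = -51144/28624171923451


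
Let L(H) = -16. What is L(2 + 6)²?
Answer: 256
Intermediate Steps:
L(2 + 6)² = (-16)² = 256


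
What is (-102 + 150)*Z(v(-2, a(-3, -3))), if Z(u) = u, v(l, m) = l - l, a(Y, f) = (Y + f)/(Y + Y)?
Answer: 0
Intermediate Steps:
a(Y, f) = (Y + f)/(2*Y) (a(Y, f) = (Y + f)/((2*Y)) = (Y + f)*(1/(2*Y)) = (Y + f)/(2*Y))
v(l, m) = 0
(-102 + 150)*Z(v(-2, a(-3, -3))) = (-102 + 150)*0 = 48*0 = 0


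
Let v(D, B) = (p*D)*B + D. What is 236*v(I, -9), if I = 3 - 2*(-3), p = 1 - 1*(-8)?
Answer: -169920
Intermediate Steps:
p = 9 (p = 1 + 8 = 9)
I = 9 (I = 3 + 6 = 9)
v(D, B) = D + 9*B*D (v(D, B) = (9*D)*B + D = 9*B*D + D = D + 9*B*D)
236*v(I, -9) = 236*(9*(1 + 9*(-9))) = 236*(9*(1 - 81)) = 236*(9*(-80)) = 236*(-720) = -169920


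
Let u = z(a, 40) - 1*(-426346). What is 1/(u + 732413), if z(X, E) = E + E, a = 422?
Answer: 1/1158839 ≈ 8.6293e-7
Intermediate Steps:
z(X, E) = 2*E
u = 426426 (u = 2*40 - 1*(-426346) = 80 + 426346 = 426426)
1/(u + 732413) = 1/(426426 + 732413) = 1/1158839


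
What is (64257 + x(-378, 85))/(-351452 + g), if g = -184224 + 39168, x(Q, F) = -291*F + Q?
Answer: -9786/124127 ≈ -0.078839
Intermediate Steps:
x(Q, F) = Q - 291*F
g = -145056
(64257 + x(-378, 85))/(-351452 + g) = (64257 + (-378 - 291*85))/(-351452 - 145056) = (64257 + (-378 - 24735))/(-496508) = (64257 - 25113)*(-1/496508) = 39144*(-1/496508) = -9786/124127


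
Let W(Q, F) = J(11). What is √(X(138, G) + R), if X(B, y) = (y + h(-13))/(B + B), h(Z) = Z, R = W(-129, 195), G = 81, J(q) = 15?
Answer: 2*√18147/69 ≈ 3.9047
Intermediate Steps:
W(Q, F) = 15
R = 15
X(B, y) = (-13 + y)/(2*B) (X(B, y) = (y - 13)/(B + B) = (-13 + y)/((2*B)) = (-13 + y)*(1/(2*B)) = (-13 + y)/(2*B))
√(X(138, G) + R) = √((½)*(-13 + 81)/138 + 15) = √((½)*(1/138)*68 + 15) = √(17/69 + 15) = √(1052/69) = 2*√18147/69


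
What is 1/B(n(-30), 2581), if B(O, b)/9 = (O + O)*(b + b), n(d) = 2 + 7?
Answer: 1/836244 ≈ 1.1958e-6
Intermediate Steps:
n(d) = 9
B(O, b) = 36*O*b (B(O, b) = 9*((O + O)*(b + b)) = 9*((2*O)*(2*b)) = 9*(4*O*b) = 36*O*b)
1/B(n(-30), 2581) = 1/(36*9*2581) = 1/836244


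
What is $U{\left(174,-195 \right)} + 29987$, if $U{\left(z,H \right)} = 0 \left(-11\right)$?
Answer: $29987$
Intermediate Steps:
$U{\left(z,H \right)} = 0$
$U{\left(174,-195 \right)} + 29987 = 0 + 29987 = 29987$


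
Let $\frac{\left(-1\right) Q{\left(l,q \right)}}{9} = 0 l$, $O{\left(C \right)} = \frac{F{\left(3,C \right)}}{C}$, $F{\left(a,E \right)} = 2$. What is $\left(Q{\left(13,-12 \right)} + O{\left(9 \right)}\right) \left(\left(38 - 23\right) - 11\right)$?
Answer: $\frac{8}{9} \approx 0.88889$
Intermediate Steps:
$O{\left(C \right)} = \frac{2}{C}$
$Q{\left(l,q \right)} = 0$ ($Q{\left(l,q \right)} = - 9 \cdot 0 l = \left(-9\right) 0 = 0$)
$\left(Q{\left(13,-12 \right)} + O{\left(9 \right)}\right) \left(\left(38 - 23\right) - 11\right) = \left(0 + \frac{2}{9}\right) \left(\left(38 - 23\right) - 11\right) = \left(0 + 2 \cdot \frac{1}{9}\right) \left(\left(38 - 23\right) - 11\right) = \left(0 + \frac{2}{9}\right) \left(15 - 11\right) = \frac{2}{9} \cdot 4 = \frac{8}{9}$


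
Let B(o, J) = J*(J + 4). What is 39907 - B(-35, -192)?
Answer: 3811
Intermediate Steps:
B(o, J) = J*(4 + J)
39907 - B(-35, -192) = 39907 - (-192)*(4 - 192) = 39907 - (-192)*(-188) = 39907 - 1*36096 = 39907 - 36096 = 3811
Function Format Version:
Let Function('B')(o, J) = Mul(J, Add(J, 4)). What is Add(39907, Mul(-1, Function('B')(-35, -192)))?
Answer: 3811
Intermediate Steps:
Function('B')(o, J) = Mul(J, Add(4, J))
Add(39907, Mul(-1, Function('B')(-35, -192))) = Add(39907, Mul(-1, Mul(-192, Add(4, -192)))) = Add(39907, Mul(-1, Mul(-192, -188))) = Add(39907, Mul(-1, 36096)) = Add(39907, -36096) = 3811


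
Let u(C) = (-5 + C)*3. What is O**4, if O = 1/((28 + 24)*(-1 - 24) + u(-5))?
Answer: 1/3129007210000 ≈ 3.1959e-13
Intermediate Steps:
u(C) = -15 + 3*C
O = -1/1330 (O = 1/((28 + 24)*(-1 - 24) + (-15 + 3*(-5))) = 1/(52*(-25) + (-15 - 15)) = 1/(-1300 - 30) = 1/(-1330) = -1/1330 ≈ -0.00075188)
O**4 = (-1/1330)**4 = 1/3129007210000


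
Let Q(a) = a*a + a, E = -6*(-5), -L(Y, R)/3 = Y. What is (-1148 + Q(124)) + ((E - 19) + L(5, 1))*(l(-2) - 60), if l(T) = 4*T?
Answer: 14624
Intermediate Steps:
L(Y, R) = -3*Y
E = 30
Q(a) = a + a² (Q(a) = a² + a = a + a²)
(-1148 + Q(124)) + ((E - 19) + L(5, 1))*(l(-2) - 60) = (-1148 + 124*(1 + 124)) + ((30 - 19) - 3*5)*(4*(-2) - 60) = (-1148 + 124*125) + (11 - 15)*(-8 - 60) = (-1148 + 15500) - 4*(-68) = 14352 + 272 = 14624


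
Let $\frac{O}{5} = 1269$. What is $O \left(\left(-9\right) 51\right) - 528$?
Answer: $-2912883$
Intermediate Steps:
$O = 6345$ ($O = 5 \cdot 1269 = 6345$)
$O \left(\left(-9\right) 51\right) - 528 = 6345 \left(\left(-9\right) 51\right) - 528 = 6345 \left(-459\right) - 528 = -2912355 - 528 = -2912883$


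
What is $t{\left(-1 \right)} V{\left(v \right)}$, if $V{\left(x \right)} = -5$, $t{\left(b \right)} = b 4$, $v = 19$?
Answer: $20$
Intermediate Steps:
$t{\left(b \right)} = 4 b$
$t{\left(-1 \right)} V{\left(v \right)} = 4 \left(-1\right) \left(-5\right) = \left(-4\right) \left(-5\right) = 20$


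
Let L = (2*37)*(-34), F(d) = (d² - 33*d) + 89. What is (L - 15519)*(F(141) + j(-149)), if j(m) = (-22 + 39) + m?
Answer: -273861475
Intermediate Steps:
j(m) = 17 + m
F(d) = 89 + d² - 33*d
L = -2516 (L = 74*(-34) = -2516)
(L - 15519)*(F(141) + j(-149)) = (-2516 - 15519)*((89 + 141² - 33*141) + (17 - 149)) = -18035*((89 + 19881 - 4653) - 132) = -18035*(15317 - 132) = -18035*15185 = -273861475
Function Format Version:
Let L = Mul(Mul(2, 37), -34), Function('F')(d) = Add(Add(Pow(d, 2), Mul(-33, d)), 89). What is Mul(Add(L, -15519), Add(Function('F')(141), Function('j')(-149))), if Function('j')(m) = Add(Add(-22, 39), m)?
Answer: -273861475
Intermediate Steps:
Function('j')(m) = Add(17, m)
Function('F')(d) = Add(89, Pow(d, 2), Mul(-33, d))
L = -2516 (L = Mul(74, -34) = -2516)
Mul(Add(L, -15519), Add(Function('F')(141), Function('j')(-149))) = Mul(Add(-2516, -15519), Add(Add(89, Pow(141, 2), Mul(-33, 141)), Add(17, -149))) = Mul(-18035, Add(Add(89, 19881, -4653), -132)) = Mul(-18035, Add(15317, -132)) = Mul(-18035, 15185) = -273861475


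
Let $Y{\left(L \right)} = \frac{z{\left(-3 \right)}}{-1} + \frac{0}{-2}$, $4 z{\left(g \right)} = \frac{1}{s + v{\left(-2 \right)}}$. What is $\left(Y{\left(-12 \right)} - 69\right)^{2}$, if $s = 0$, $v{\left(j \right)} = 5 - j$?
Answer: $\frac{3736489}{784} \approx 4765.9$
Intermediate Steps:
$z{\left(g \right)} = \frac{1}{28}$ ($z{\left(g \right)} = \frac{1}{4 \left(0 + \left(5 - -2\right)\right)} = \frac{1}{4 \left(0 + \left(5 + 2\right)\right)} = \frac{1}{4 \left(0 + 7\right)} = \frac{1}{4 \cdot 7} = \frac{1}{4} \cdot \frac{1}{7} = \frac{1}{28}$)
$Y{\left(L \right)} = - \frac{1}{28}$ ($Y{\left(L \right)} = \frac{1}{28 \left(-1\right)} + \frac{0}{-2} = \frac{1}{28} \left(-1\right) + 0 \left(- \frac{1}{2}\right) = - \frac{1}{28} + 0 = - \frac{1}{28}$)
$\left(Y{\left(-12 \right)} - 69\right)^{2} = \left(- \frac{1}{28} - 69\right)^{2} = \left(- \frac{1933}{28}\right)^{2} = \frac{3736489}{784}$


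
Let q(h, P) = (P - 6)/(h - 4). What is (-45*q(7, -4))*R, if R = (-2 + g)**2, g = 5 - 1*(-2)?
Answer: 3750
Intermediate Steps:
g = 7 (g = 5 + 2 = 7)
q(h, P) = (-6 + P)/(-4 + h)
R = 25 (R = (-2 + 7)**2 = 5**2 = 25)
(-45*q(7, -4))*R = -45*(-6 - 4)/(-4 + 7)*25 = -45*(-10)/3*25 = -15*(-10)*25 = -45*(-10/3)*25 = 150*25 = 3750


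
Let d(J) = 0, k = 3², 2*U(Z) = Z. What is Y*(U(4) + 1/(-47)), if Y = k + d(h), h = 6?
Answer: 837/47 ≈ 17.809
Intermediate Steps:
U(Z) = Z/2
k = 9
Y = 9 (Y = 9 + 0 = 9)
Y*(U(4) + 1/(-47)) = 9*((½)*4 + 1/(-47)) = 9*(2 - 1/47) = 9*(93/47) = 837/47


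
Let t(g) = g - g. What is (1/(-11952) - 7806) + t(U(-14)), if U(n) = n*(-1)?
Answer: -93297313/11952 ≈ -7806.0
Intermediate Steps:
U(n) = -n
t(g) = 0
(1/(-11952) - 7806) + t(U(-14)) = (1/(-11952) - 7806) + 0 = (-1/11952 - 7806) + 0 = -93297313/11952 + 0 = -93297313/11952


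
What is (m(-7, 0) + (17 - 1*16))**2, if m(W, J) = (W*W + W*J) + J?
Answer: 2500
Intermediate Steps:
m(W, J) = J + W**2 + J*W (m(W, J) = (W**2 + J*W) + J = J + W**2 + J*W)
(m(-7, 0) + (17 - 1*16))**2 = ((0 + (-7)**2 + 0*(-7)) + (17 - 1*16))**2 = ((0 + 49 + 0) + (17 - 16))**2 = (49 + 1)**2 = 50**2 = 2500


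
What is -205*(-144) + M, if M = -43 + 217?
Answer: 29694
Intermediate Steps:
M = 174
-205*(-144) + M = -205*(-144) + 174 = 29520 + 174 = 29694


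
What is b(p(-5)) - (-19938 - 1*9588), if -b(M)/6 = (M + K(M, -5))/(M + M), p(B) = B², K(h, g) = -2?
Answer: 738081/25 ≈ 29523.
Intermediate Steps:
b(M) = -3*(-2 + M)/M (b(M) = -6*(M - 2)/(M + M) = -6*(-2 + M)/(2*M) = -6*(-2 + M)*1/(2*M) = -3*(-2 + M)/M)
b(p(-5)) - (-19938 - 1*9588) = (-3 + 6/((-5)²)) - (-19938 - 1*9588) = (-3 + 6/25) - (-19938 - 9588) = (-3 + 6*(1/25)) - 1*(-29526) = (-3 + 6/25) + 29526 = -69/25 + 29526 = 738081/25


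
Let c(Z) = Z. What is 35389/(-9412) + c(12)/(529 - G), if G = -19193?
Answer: -116304819/30937244 ≈ -3.7594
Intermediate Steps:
35389/(-9412) + c(12)/(529 - G) = 35389/(-9412) + 12/(529 - 1*(-19193)) = 35389*(-1/9412) + 12/(529 + 19193) = -35389/9412 + 12/19722 = -35389/9412 + 12*(1/19722) = -35389/9412 + 2/3287 = -116304819/30937244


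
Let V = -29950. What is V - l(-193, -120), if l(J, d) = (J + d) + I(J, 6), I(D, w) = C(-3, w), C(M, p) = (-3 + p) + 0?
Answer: -29640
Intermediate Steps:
C(M, p) = -3 + p
I(D, w) = -3 + w
l(J, d) = 3 + J + d (l(J, d) = (J + d) + (-3 + 6) = (J + d) + 3 = 3 + J + d)
V - l(-193, -120) = -29950 - (3 - 193 - 120) = -29950 - 1*(-310) = -29950 + 310 = -29640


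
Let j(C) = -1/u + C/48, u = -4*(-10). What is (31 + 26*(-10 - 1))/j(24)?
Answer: -10200/19 ≈ -536.84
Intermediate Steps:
u = 40
j(C) = -1/40 + C/48
(31 + 26*(-10 - 1))/j(24) = (31 + 26*(-10 - 1))/(-1/40 + (1/48)*24) = (31 + 26*(-11))/(-1/40 + ½) = (31 - 286)/(19/40) = -255*40/19 = -10200/19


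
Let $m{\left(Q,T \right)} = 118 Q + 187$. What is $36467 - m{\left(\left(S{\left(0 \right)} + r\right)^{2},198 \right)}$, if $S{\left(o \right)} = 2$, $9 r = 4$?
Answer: $\frac{2881568}{81} \approx 35575.0$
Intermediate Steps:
$r = \frac{4}{9}$ ($r = \frac{1}{9} \cdot 4 = \frac{4}{9} \approx 0.44444$)
$m{\left(Q,T \right)} = 187 + 118 Q$
$36467 - m{\left(\left(S{\left(0 \right)} + r\right)^{2},198 \right)} = 36467 - \left(187 + 118 \left(2 + \frac{4}{9}\right)^{2}\right) = 36467 - \left(187 + 118 \left(\frac{22}{9}\right)^{2}\right) = 36467 - \left(187 + 118 \cdot \frac{484}{81}\right) = 36467 - \left(187 + \frac{57112}{81}\right) = 36467 - \frac{72259}{81} = \frac{2881568}{81}$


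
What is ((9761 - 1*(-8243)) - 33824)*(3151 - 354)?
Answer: -44248540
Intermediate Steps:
((9761 - 1*(-8243)) - 33824)*(3151 - 354) = ((9761 + 8243) - 33824)*2797 = (18004 - 33824)*2797 = -15820*2797 = -44248540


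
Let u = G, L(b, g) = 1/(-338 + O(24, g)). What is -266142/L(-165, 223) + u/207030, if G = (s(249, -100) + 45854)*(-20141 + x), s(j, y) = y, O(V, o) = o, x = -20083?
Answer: 1055764681834/34505 ≈ 3.0597e+7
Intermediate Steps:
L(b, g) = 1/(-338 + g)
G = -1840408896 (G = (-100 + 45854)*(-20141 - 20083) = 45754*(-40224) = -1840408896)
u = -1840408896
-266142/L(-165, 223) + u/207030 = -266142/(1/(-338 + 223)) - 1840408896/207030 = -266142/(1/(-115)) - 1840408896*1/207030 = -266142/(-1/115) - 306734816/34505 = -266142*(-115) - 306734816/34505 = 30606330 - 306734816/34505 = 1055764681834/34505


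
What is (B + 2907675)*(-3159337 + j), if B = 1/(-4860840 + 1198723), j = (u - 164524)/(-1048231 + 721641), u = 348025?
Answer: -5493473018398906512237697/598005395515 ≈ -9.1863e+12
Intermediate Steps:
j = -183501/326590 (j = (348025 - 164524)/(-1048231 + 721641) = 183501/(-326590) = 183501*(-1/326590) = -183501/326590 ≈ -0.56187)
B = -1/3662117 (B = 1/(-3662117) = -1/3662117 ≈ -2.7307e-7)
(B + 2907675)*(-3159337 + j) = (-1/3662117 + 2907675)*(-3159337 - 183501/326590) = (10648246047974/3662117)*(-1031808054331/326590) = -5493473018398906512237697/598005395515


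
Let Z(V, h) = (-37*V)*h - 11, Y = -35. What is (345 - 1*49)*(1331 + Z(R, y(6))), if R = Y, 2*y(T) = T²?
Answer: 7290480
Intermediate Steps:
y(T) = T²/2
R = -35
Z(V, h) = -11 - 37*V*h (Z(V, h) = -37*V*h - 11 = -11 - 37*V*h)
(345 - 1*49)*(1331 + Z(R, y(6))) = (345 - 1*49)*(1331 + (-11 - 37*(-35)*(½)*6²)) = (345 - 49)*(1331 + (-11 - 37*(-35)*(½)*36)) = 296*(1331 + (-11 - 37*(-35)*18)) = 296*(1331 + (-11 + 23310)) = 296*(1331 + 23299) = 296*24630 = 7290480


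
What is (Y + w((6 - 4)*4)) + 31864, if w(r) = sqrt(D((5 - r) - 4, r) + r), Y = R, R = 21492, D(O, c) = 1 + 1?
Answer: 53356 + sqrt(10) ≈ 53359.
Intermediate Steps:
D(O, c) = 2
Y = 21492
w(r) = sqrt(2 + r)
(Y + w((6 - 4)*4)) + 31864 = (21492 + sqrt(2 + (6 - 4)*4)) + 31864 = (21492 + sqrt(2 + 2*4)) + 31864 = (21492 + sqrt(2 + 8)) + 31864 = (21492 + sqrt(10)) + 31864 = 53356 + sqrt(10)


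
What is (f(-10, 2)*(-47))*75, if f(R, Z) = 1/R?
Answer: 705/2 ≈ 352.50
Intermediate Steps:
(f(-10, 2)*(-47))*75 = (-47/(-10))*75 = -⅒*(-47)*75 = (47/10)*75 = 705/2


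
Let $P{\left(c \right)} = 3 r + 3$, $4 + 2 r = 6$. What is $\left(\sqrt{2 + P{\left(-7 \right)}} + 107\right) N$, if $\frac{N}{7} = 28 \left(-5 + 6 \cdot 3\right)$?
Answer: $272636 + 5096 \sqrt{2} \approx 2.7984 \cdot 10^{5}$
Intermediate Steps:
$r = 1$ ($r = -2 + \frac{1}{2} \cdot 6 = -2 + 3 = 1$)
$P{\left(c \right)} = 6$ ($P{\left(c \right)} = 3 \cdot 1 + 3 = 3 + 3 = 6$)
$N = 2548$ ($N = 7 \cdot 28 \left(-5 + 6 \cdot 3\right) = 7 \cdot 28 \left(-5 + 18\right) = 7 \cdot 28 \cdot 13 = 7 \cdot 364 = 2548$)
$\left(\sqrt{2 + P{\left(-7 \right)}} + 107\right) N = \left(\sqrt{2 + 6} + 107\right) 2548 = \left(\sqrt{8} + 107\right) 2548 = \left(2 \sqrt{2} + 107\right) 2548 = \left(107 + 2 \sqrt{2}\right) 2548 = 272636 + 5096 \sqrt{2}$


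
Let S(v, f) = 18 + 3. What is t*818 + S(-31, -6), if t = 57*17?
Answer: 792663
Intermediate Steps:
S(v, f) = 21
t = 969
t*818 + S(-31, -6) = 969*818 + 21 = 792642 + 21 = 792663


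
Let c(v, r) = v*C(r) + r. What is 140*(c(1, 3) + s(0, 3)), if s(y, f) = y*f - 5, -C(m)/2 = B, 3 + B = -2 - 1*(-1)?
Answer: 840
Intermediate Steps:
B = -4 (B = -3 + (-2 - 1*(-1)) = -3 + (-2 + 1) = -3 - 1 = -4)
C(m) = 8 (C(m) = -2*(-4) = 8)
s(y, f) = -5 + f*y (s(y, f) = f*y - 5 = -5 + f*y)
c(v, r) = r + 8*v (c(v, r) = v*8 + r = 8*v + r = r + 8*v)
140*(c(1, 3) + s(0, 3)) = 140*((3 + 8*1) + (-5 + 3*0)) = 140*((3 + 8) + (-5 + 0)) = 140*(11 - 5) = 140*6 = 840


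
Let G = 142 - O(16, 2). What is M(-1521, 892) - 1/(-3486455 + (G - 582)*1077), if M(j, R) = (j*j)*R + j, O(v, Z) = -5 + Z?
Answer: 8165831739543505/3957104 ≈ 2.0636e+9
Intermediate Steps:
G = 145 (G = 142 - (-5 + 2) = 142 - 1*(-3) = 142 + 3 = 145)
M(j, R) = j + R*j² (M(j, R) = j²*R + j = R*j² + j = j + R*j²)
M(-1521, 892) - 1/(-3486455 + (G - 582)*1077) = -1521*(1 + 892*(-1521)) - 1/(-3486455 + (145 - 582)*1077) = -1521*(1 - 1356732) - 1/(-3486455 - 437*1077) = -1521*(-1356731) - 1/(-3486455 - 470649) = 2063587851 - 1/(-3957104) = 2063587851 - 1*(-1/3957104) = 2063587851 + 1/3957104 = 8165831739543505/3957104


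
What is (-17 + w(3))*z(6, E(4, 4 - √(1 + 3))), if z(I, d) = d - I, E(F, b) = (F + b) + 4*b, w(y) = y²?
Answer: -64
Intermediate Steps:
E(F, b) = F + 5*b
(-17 + w(3))*z(6, E(4, 4 - √(1 + 3))) = (-17 + 3²)*((4 + 5*(4 - √(1 + 3))) - 1*6) = (-17 + 9)*((4 + 5*(4 - √4)) - 6) = -8*((4 + 5*(4 - 1*2)) - 6) = -8*((4 + 5*(4 - 2)) - 6) = -8*((4 + 5*2) - 6) = -8*((4 + 10) - 6) = -8*(14 - 6) = -8*8 = -64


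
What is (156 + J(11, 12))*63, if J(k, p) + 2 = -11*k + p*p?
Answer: 11151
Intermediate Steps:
J(k, p) = -2 + p**2 - 11*k (J(k, p) = -2 + (-11*k + p*p) = -2 + (-11*k + p**2) = -2 + (p**2 - 11*k) = -2 + p**2 - 11*k)
(156 + J(11, 12))*63 = (156 + (-2 + 12**2 - 11*11))*63 = (156 + (-2 + 144 - 121))*63 = (156 + 21)*63 = 177*63 = 11151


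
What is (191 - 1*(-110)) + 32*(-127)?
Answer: -3763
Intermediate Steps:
(191 - 1*(-110)) + 32*(-127) = (191 + 110) - 4064 = 301 - 4064 = -3763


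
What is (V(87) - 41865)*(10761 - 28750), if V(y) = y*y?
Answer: 616950744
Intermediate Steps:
V(y) = y**2
(V(87) - 41865)*(10761 - 28750) = (87**2 - 41865)*(10761 - 28750) = (7569 - 41865)*(-17989) = -34296*(-17989) = 616950744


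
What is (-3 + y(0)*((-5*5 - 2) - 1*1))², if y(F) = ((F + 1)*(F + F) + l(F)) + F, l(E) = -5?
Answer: 18769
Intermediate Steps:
y(F) = -5 + F + 2*F*(1 + F) (y(F) = ((F + 1)*(F + F) - 5) + F = ((1 + F)*(2*F) - 5) + F = (2*F*(1 + F) - 5) + F = (-5 + 2*F*(1 + F)) + F = -5 + F + 2*F*(1 + F))
(-3 + y(0)*((-5*5 - 2) - 1*1))² = (-3 + (-5 + 2*0² + 3*0)*((-5*5 - 2) - 1*1))² = (-3 + (-5 + 2*0 + 0)*((-25 - 2) - 1))² = (-3 + (-5 + 0 + 0)*(-27 - 1))² = (-3 - 5*(-28))² = (-3 + 140)² = 137² = 18769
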